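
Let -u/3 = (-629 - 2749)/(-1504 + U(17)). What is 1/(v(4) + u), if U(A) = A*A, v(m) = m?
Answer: -135/586 ≈ -0.23038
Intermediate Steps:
U(A) = A²
u = -1126/135 (u = -3*(-629 - 2749)/(-1504 + 17²) = -(-10134)/(-1504 + 289) = -(-10134)/(-1215) = -(-10134)*(-1)/1215 = -3*1126/405 = -1126/135 ≈ -8.3407)
1/(v(4) + u) = 1/(4 - 1126/135) = 1/(-586/135) = -135/586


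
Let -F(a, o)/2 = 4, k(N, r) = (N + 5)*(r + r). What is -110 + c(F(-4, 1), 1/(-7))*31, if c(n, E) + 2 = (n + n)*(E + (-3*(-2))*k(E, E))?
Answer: 197412/49 ≈ 4028.8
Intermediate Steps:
k(N, r) = 2*r*(5 + N) (k(N, r) = (5 + N)*(2*r) = 2*r*(5 + N))
F(a, o) = -8 (F(a, o) = -2*4 = -8)
c(n, E) = -2 + 2*n*(E + 12*E*(5 + E)) (c(n, E) = -2 + (n + n)*(E + (-3*(-2))*(2*E*(5 + E))) = -2 + (2*n)*(E + 6*(2*E*(5 + E))) = -2 + (2*n)*(E + 12*E*(5 + E)) = -2 + 2*n*(E + 12*E*(5 + E)))
-110 + c(F(-4, 1), 1/(-7))*31 = -110 + (-2 + 24*(-8)*(1/(-7))² + 122*(-8)/(-7))*31 = -110 + (-2 + 24*(-8)*(-⅐)² + 122*(-⅐)*(-8))*31 = -110 + (-2 + 24*(-8)*(1/49) + 976/7)*31 = -110 + (-2 - 192/49 + 976/7)*31 = -110 + (6542/49)*31 = -110 + 202802/49 = 197412/49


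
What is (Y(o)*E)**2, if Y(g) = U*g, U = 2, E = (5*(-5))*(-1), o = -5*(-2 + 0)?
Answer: 250000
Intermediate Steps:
o = 10 (o = -5*(-2) = 10)
E = 25 (E = -25*(-1) = 25)
Y(g) = 2*g
(Y(o)*E)**2 = ((2*10)*25)**2 = (20*25)**2 = 500**2 = 250000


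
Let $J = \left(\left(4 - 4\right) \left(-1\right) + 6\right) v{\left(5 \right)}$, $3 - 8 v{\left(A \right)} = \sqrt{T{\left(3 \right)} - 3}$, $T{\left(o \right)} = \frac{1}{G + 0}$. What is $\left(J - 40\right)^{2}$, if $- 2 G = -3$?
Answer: $\frac{\left(151 + i \sqrt{21}\right)^{2}}{16} \approx 1423.8 + 86.496 i$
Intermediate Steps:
$G = \frac{3}{2}$ ($G = \left(- \frac{1}{2}\right) \left(-3\right) = \frac{3}{2} \approx 1.5$)
$T{\left(o \right)} = \frac{2}{3}$ ($T{\left(o \right)} = \frac{1}{\frac{3}{2} + 0} = \frac{1}{\frac{3}{2}} = \frac{2}{3}$)
$v{\left(A \right)} = \frac{3}{8} - \frac{i \sqrt{21}}{24}$ ($v{\left(A \right)} = \frac{3}{8} - \frac{\sqrt{\frac{2}{3} - 3}}{8} = \frac{3}{8} - \frac{\sqrt{- \frac{7}{3}}}{8} = \frac{3}{8} - \frac{\frac{1}{3} i \sqrt{21}}{8} = \frac{3}{8} - \frac{i \sqrt{21}}{24}$)
$J = \frac{9}{4} - \frac{i \sqrt{21}}{4}$ ($J = \left(\left(4 - 4\right) \left(-1\right) + 6\right) \left(\frac{3}{8} - \frac{i \sqrt{21}}{24}\right) = \left(0 \left(-1\right) + 6\right) \left(\frac{3}{8} - \frac{i \sqrt{21}}{24}\right) = \left(0 + 6\right) \left(\frac{3}{8} - \frac{i \sqrt{21}}{24}\right) = 6 \left(\frac{3}{8} - \frac{i \sqrt{21}}{24}\right) = \frac{9}{4} - \frac{i \sqrt{21}}{4} \approx 2.25 - 1.1456 i$)
$\left(J - 40\right)^{2} = \left(\left(\frac{9}{4} - \frac{i \sqrt{21}}{4}\right) - 40\right)^{2} = \left(- \frac{151}{4} - \frac{i \sqrt{21}}{4}\right)^{2}$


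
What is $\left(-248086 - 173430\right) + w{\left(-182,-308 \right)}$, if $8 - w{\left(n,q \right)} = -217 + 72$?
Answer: $-421363$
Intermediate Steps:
$w{\left(n,q \right)} = 153$ ($w{\left(n,q \right)} = 8 - \left(-217 + 72\right) = 8 - -145 = 8 + 145 = 153$)
$\left(-248086 - 173430\right) + w{\left(-182,-308 \right)} = \left(-248086 - 173430\right) + 153 = -421516 + 153 = -421363$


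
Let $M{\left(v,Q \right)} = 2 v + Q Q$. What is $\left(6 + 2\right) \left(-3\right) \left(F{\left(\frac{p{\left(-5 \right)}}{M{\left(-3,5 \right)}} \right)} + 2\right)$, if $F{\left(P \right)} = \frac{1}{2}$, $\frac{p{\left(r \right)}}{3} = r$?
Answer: $-60$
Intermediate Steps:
$p{\left(r \right)} = 3 r$
$M{\left(v,Q \right)} = Q^{2} + 2 v$ ($M{\left(v,Q \right)} = 2 v + Q^{2} = Q^{2} + 2 v$)
$F{\left(P \right)} = \frac{1}{2}$
$\left(6 + 2\right) \left(-3\right) \left(F{\left(\frac{p{\left(-5 \right)}}{M{\left(-3,5 \right)}} \right)} + 2\right) = \left(6 + 2\right) \left(-3\right) \left(\frac{1}{2} + 2\right) = 8 \left(-3\right) \frac{5}{2} = \left(-24\right) \frac{5}{2} = -60$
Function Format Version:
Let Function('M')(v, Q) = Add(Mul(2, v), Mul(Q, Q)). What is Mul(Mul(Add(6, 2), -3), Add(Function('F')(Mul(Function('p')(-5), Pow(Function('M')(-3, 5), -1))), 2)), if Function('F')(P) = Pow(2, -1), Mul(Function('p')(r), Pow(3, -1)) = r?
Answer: -60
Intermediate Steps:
Function('p')(r) = Mul(3, r)
Function('M')(v, Q) = Add(Pow(Q, 2), Mul(2, v)) (Function('M')(v, Q) = Add(Mul(2, v), Pow(Q, 2)) = Add(Pow(Q, 2), Mul(2, v)))
Function('F')(P) = Rational(1, 2)
Mul(Mul(Add(6, 2), -3), Add(Function('F')(Mul(Function('p')(-5), Pow(Function('M')(-3, 5), -1))), 2)) = Mul(Mul(Add(6, 2), -3), Add(Rational(1, 2), 2)) = Mul(Mul(8, -3), Rational(5, 2)) = Mul(-24, Rational(5, 2)) = -60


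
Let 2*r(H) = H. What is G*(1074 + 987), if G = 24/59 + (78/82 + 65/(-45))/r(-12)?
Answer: 7313573/7257 ≈ 1007.8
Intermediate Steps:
r(H) = H/2
G = 31937/65313 (G = 24/59 + (78/82 + 65/(-45))/(((½)*(-12))) = 24*(1/59) + (78*(1/82) + 65*(-1/45))/(-6) = 24/59 + (39/41 - 13/9)*(-⅙) = 24/59 - 182/369*(-⅙) = 24/59 + 91/1107 = 31937/65313 ≈ 0.48898)
G*(1074 + 987) = 31937*(1074 + 987)/65313 = (31937/65313)*2061 = 7313573/7257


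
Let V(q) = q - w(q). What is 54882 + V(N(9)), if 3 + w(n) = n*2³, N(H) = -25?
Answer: 55060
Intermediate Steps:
w(n) = -3 + 8*n (w(n) = -3 + n*2³ = -3 + n*8 = -3 + 8*n)
V(q) = 3 - 7*q (V(q) = q - (-3 + 8*q) = q + (3 - 8*q) = 3 - 7*q)
54882 + V(N(9)) = 54882 + (3 - 7*(-25)) = 54882 + (3 + 175) = 54882 + 178 = 55060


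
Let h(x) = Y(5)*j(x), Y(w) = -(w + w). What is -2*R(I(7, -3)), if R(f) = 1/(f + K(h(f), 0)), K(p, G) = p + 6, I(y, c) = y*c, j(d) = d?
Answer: -2/195 ≈ -0.010256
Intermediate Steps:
I(y, c) = c*y
Y(w) = -2*w
h(x) = -10*x (h(x) = (-2*5)*x = -10*x)
K(p, G) = 6 + p
R(f) = 1/(6 - 9*f) (R(f) = 1/(f + (6 - 10*f)) = 1/(6 - 9*f))
-2*R(I(7, -3)) = -(-2)/(-6 + 9*(-3*7)) = -(-2)/(-6 + 9*(-21)) = -(-2)/(-6 - 189) = -(-2)/(-195) = -(-2)*(-1)/195 = -2*1/195 = -2/195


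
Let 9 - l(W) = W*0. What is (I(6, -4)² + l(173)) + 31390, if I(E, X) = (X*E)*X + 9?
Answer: 42424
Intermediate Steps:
I(E, X) = 9 + E*X² (I(E, X) = (E*X)*X + 9 = E*X² + 9 = 9 + E*X²)
l(W) = 9 (l(W) = 9 - W*0 = 9 - 1*0 = 9 + 0 = 9)
(I(6, -4)² + l(173)) + 31390 = ((9 + 6*(-4)²)² + 9) + 31390 = ((9 + 6*16)² + 9) + 31390 = ((9 + 96)² + 9) + 31390 = (105² + 9) + 31390 = (11025 + 9) + 31390 = 11034 + 31390 = 42424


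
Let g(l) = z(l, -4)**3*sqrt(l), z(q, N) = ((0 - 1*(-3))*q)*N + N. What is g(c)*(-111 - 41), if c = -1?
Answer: -77824*I ≈ -77824.0*I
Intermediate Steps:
z(q, N) = N + 3*N*q (z(q, N) = ((0 + 3)*q)*N + N = (3*q)*N + N = 3*N*q + N = N + 3*N*q)
g(l) = sqrt(l)*(-4 - 12*l)**3 (g(l) = (-4*(1 + 3*l))**3*sqrt(l) = (-4 - 12*l)**3*sqrt(l) = sqrt(l)*(-4 - 12*l)**3)
g(c)*(-111 - 41) = (64*sqrt(-1)*(-1 - 3*(-1))**3)*(-111 - 41) = (64*I*(-1 + 3)**3)*(-152) = (64*I*2**3)*(-152) = (64*I*8)*(-152) = (512*I)*(-152) = -77824*I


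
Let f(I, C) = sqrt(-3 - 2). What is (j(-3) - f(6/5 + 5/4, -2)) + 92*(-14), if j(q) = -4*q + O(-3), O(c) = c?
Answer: -1279 - I*sqrt(5) ≈ -1279.0 - 2.2361*I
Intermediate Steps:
f(I, C) = I*sqrt(5) (f(I, C) = sqrt(-5) = I*sqrt(5))
j(q) = -3 - 4*q (j(q) = -4*q - 3 = -3 - 4*q)
(j(-3) - f(6/5 + 5/4, -2)) + 92*(-14) = ((-3 - 4*(-3)) - I*sqrt(5)) + 92*(-14) = ((-3 + 12) - I*sqrt(5)) - 1288 = (9 - I*sqrt(5)) - 1288 = -1279 - I*sqrt(5)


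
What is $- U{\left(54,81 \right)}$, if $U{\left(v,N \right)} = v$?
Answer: $-54$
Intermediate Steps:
$- U{\left(54,81 \right)} = \left(-1\right) 54 = -54$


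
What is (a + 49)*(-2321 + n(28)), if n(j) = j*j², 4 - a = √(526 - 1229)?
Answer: 1040443 - 19631*I*√703 ≈ 1.0404e+6 - 5.205e+5*I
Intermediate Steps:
a = 4 - I*√703 (a = 4 - √(526 - 1229) = 4 - √(-703) = 4 - I*√703 ≈ 4.0 - 26.514*I)
n(j) = j³
(a + 49)*(-2321 + n(28)) = ((4 - I*√703) + 49)*(-2321 + 28³) = (53 - I*√703)*(-2321 + 21952) = (53 - I*√703)*19631 = 1040443 - 19631*I*√703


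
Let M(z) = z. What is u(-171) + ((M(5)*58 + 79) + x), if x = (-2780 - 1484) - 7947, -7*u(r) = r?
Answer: -82723/7 ≈ -11818.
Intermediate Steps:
u(r) = -r/7
x = -12211 (x = -4264 - 7947 = -12211)
u(-171) + ((M(5)*58 + 79) + x) = -⅐*(-171) + ((5*58 + 79) - 12211) = 171/7 + ((290 + 79) - 12211) = 171/7 + (369 - 12211) = 171/7 - 11842 = -82723/7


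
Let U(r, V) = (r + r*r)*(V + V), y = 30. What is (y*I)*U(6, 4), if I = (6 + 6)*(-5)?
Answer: -604800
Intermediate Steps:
I = -60 (I = 12*(-5) = -60)
U(r, V) = 2*V*(r + r²) (U(r, V) = (r + r²)*(2*V) = 2*V*(r + r²))
(y*I)*U(6, 4) = (30*(-60))*(2*4*6*(1 + 6)) = -3600*4*6*7 = -1800*336 = -604800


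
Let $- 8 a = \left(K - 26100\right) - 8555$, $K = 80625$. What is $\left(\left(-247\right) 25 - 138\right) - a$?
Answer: $- \frac{2267}{4} \approx -566.75$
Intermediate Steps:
$a = - \frac{22985}{4}$ ($a = - \frac{\left(80625 - 26100\right) - 8555}{8} = - \frac{54525 - 8555}{8} = \left(- \frac{1}{8}\right) 45970 = - \frac{22985}{4} \approx -5746.3$)
$\left(\left(-247\right) 25 - 138\right) - a = \left(\left(-247\right) 25 - 138\right) - - \frac{22985}{4} = \left(-6175 - 138\right) + \frac{22985}{4} = -6313 + \frac{22985}{4} = - \frac{2267}{4}$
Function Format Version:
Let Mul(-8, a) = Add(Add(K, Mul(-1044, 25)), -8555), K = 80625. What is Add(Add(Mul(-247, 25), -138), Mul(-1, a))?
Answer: Rational(-2267, 4) ≈ -566.75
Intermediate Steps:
a = Rational(-22985, 4) (a = Mul(Rational(-1, 8), Add(Add(80625, Mul(-1044, 25)), -8555)) = Mul(Rational(-1, 8), Add(Add(80625, -26100), -8555)) = Mul(Rational(-1, 8), Add(54525, -8555)) = Mul(Rational(-1, 8), 45970) = Rational(-22985, 4) ≈ -5746.3)
Add(Add(Mul(-247, 25), -138), Mul(-1, a)) = Add(Add(Mul(-247, 25), -138), Mul(-1, Rational(-22985, 4))) = Add(Add(-6175, -138), Rational(22985, 4)) = Add(-6313, Rational(22985, 4)) = Rational(-2267, 4)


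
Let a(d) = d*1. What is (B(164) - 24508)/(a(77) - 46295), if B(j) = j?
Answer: 12172/23109 ≈ 0.52672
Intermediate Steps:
a(d) = d
(B(164) - 24508)/(a(77) - 46295) = (164 - 24508)/(77 - 46295) = -24344/(-46218) = -24344*(-1/46218) = 12172/23109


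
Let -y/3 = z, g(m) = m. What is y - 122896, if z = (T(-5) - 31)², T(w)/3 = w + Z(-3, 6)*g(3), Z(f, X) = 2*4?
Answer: -124924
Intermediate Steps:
Z(f, X) = 8
T(w) = 72 + 3*w (T(w) = 3*(w + 8*3) = 3*(w + 24) = 3*(24 + w) = 72 + 3*w)
z = 676 (z = ((72 + 3*(-5)) - 31)² = ((72 - 15) - 31)² = (57 - 31)² = 26² = 676)
y = -2028 (y = -3*676 = -2028)
y - 122896 = -2028 - 122896 = -124924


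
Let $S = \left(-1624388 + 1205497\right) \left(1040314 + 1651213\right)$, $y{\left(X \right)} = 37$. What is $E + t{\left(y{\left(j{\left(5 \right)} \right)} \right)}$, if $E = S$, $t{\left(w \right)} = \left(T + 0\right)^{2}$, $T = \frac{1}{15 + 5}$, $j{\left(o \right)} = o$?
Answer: $- \frac{450982574622799}{400} \approx -1.1275 \cdot 10^{12}$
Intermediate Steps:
$T = \frac{1}{20} \approx 0.05$
$S = -1127456436557$ ($S = \left(-418891\right) 2691527 = -1127456436557$)
$t{\left(w \right)} = \frac{1}{400}$ ($t{\left(w \right)} = \left(\frac{1}{20} + 0\right)^{2} = \left(\frac{1}{20}\right)^{2} = \frac{1}{400}$)
$E = -1127456436557$
$E + t{\left(y{\left(j{\left(5 \right)} \right)} \right)} = -1127456436557 + \frac{1}{400} = - \frac{450982574622799}{400}$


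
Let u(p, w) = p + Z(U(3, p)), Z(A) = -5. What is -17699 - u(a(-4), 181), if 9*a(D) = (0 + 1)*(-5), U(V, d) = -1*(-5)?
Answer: -159241/9 ≈ -17693.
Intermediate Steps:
U(V, d) = 5
a(D) = -5/9 (a(D) = ((0 + 1)*(-5))/9 = (1*(-5))/9 = (1/9)*(-5) = -5/9)
u(p, w) = -5 + p (u(p, w) = p - 5 = -5 + p)
-17699 - u(a(-4), 181) = -17699 - (-5 - 5/9) = -17699 - 1*(-50/9) = -17699 + 50/9 = -159241/9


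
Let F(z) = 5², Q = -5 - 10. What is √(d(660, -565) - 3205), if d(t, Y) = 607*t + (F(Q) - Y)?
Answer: √398005 ≈ 630.88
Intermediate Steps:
Q = -15
F(z) = 25
d(t, Y) = 25 - Y + 607*t (d(t, Y) = 607*t + (25 - Y) = 25 - Y + 607*t)
√(d(660, -565) - 3205) = √((25 - 1*(-565) + 607*660) - 3205) = √((25 + 565 + 400620) - 3205) = √(401210 - 3205) = √398005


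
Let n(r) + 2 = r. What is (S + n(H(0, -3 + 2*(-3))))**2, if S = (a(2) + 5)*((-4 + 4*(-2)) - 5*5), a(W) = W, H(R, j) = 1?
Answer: 67600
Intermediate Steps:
n(r) = -2 + r
S = -259 (S = (2 + 5)*((-4 + 4*(-2)) - 5*5) = 7*((-4 - 8) - 25) = 7*(-12 - 25) = 7*(-37) = -259)
(S + n(H(0, -3 + 2*(-3))))**2 = (-259 + (-2 + 1))**2 = (-259 - 1)**2 = (-260)**2 = 67600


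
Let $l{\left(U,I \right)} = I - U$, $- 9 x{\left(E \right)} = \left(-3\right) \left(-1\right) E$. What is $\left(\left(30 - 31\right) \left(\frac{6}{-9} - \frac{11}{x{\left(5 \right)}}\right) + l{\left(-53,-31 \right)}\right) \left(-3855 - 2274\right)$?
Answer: $- \frac{492363}{5} \approx -98473.0$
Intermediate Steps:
$x{\left(E \right)} = - \frac{E}{3}$ ($x{\left(E \right)} = - \frac{\left(-3\right) \left(-1\right) E}{9} = - \frac{3 E}{9} = - \frac{E}{3}$)
$\left(\left(30 - 31\right) \left(\frac{6}{-9} - \frac{11}{x{\left(5 \right)}}\right) + l{\left(-53,-31 \right)}\right) \left(-3855 - 2274\right) = \left(\left(30 - 31\right) \left(\frac{6}{-9} - \frac{11}{\left(- \frac{1}{3}\right) 5}\right) - -22\right) \left(-3855 - 2274\right) = \left(- (6 \left(- \frac{1}{9}\right) - \frac{11}{- \frac{5}{3}}) + \left(-31 + 53\right)\right) \left(-6129\right) = \left(- (- \frac{2}{3} - - \frac{33}{5}) + 22\right) \left(-6129\right) = \left(- (- \frac{2}{3} + \frac{33}{5}) + 22\right) \left(-6129\right) = \left(\left(-1\right) \frac{89}{15} + 22\right) \left(-6129\right) = \left(- \frac{89}{15} + 22\right) \left(-6129\right) = \frac{241}{15} \left(-6129\right) = - \frac{492363}{5}$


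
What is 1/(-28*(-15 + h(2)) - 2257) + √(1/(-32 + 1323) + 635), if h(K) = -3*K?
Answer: -1/1669 + √1058343726/1291 ≈ 25.199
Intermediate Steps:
1/(-28*(-15 + h(2)) - 2257) + √(1/(-32 + 1323) + 635) = 1/(-28*(-15 - 3*2) - 2257) + √(1/(-32 + 1323) + 635) = 1/(-28*(-15 - 6) - 2257) + √(1/1291 + 635) = 1/(-28*(-21) - 2257) + √(1/1291 + 635) = 1/(588 - 2257) + √(819786/1291) = 1/(-1669) + √1058343726/1291 = -1/1669 + √1058343726/1291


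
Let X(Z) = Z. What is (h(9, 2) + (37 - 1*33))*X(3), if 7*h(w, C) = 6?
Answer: 102/7 ≈ 14.571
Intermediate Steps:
h(w, C) = 6/7 (h(w, C) = (1/7)*6 = 6/7)
(h(9, 2) + (37 - 1*33))*X(3) = (6/7 + (37 - 1*33))*3 = (6/7 + (37 - 33))*3 = (6/7 + 4)*3 = (34/7)*3 = 102/7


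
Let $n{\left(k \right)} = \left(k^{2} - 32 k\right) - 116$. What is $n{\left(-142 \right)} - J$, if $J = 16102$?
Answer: $8490$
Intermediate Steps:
$n{\left(k \right)} = -116 + k^{2} - 32 k$
$n{\left(-142 \right)} - J = \left(-116 + \left(-142\right)^{2} - -4544\right) - 16102 = \left(-116 + 20164 + 4544\right) - 16102 = 24592 - 16102 = 8490$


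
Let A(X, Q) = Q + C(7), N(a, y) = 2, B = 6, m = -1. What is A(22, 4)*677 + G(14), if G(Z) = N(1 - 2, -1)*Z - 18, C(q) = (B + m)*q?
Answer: 26413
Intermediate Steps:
C(q) = 5*q (C(q) = (6 - 1)*q = 5*q)
A(X, Q) = 35 + Q (A(X, Q) = Q + 5*7 = Q + 35 = 35 + Q)
G(Z) = -18 + 2*Z (G(Z) = 2*Z - 18 = -18 + 2*Z)
A(22, 4)*677 + G(14) = (35 + 4)*677 + (-18 + 2*14) = 39*677 + (-18 + 28) = 26403 + 10 = 26413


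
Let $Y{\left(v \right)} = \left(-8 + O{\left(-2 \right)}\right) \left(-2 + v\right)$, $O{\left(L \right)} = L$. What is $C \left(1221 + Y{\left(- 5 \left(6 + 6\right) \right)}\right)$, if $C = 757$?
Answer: $1393637$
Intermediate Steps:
$Y{\left(v \right)} = 20 - 10 v$ ($Y{\left(v \right)} = \left(-8 - 2\right) \left(-2 + v\right) = - 10 \left(-2 + v\right) = 20 - 10 v$)
$C \left(1221 + Y{\left(- 5 \left(6 + 6\right) \right)}\right) = 757 \left(1221 - \left(-20 + 10 \left(- 5 \left(6 + 6\right)\right)\right)\right) = 757 \left(1221 - \left(-20 + 10 \left(\left(-5\right) 12\right)\right)\right) = 757 \left(1221 + \left(20 - -600\right)\right) = 757 \left(1221 + \left(20 + 600\right)\right) = 757 \left(1221 + 620\right) = 757 \cdot 1841 = 1393637$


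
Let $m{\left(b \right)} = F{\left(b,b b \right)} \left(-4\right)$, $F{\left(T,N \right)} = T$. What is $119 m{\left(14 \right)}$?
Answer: $-6664$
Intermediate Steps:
$m{\left(b \right)} = - 4 b$ ($m{\left(b \right)} = b \left(-4\right) = - 4 b$)
$119 m{\left(14 \right)} = 119 \left(\left(-4\right) 14\right) = 119 \left(-56\right) = -6664$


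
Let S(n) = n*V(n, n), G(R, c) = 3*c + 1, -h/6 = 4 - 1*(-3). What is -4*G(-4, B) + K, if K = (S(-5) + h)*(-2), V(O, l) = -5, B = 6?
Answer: -42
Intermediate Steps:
h = -42 (h = -6*(4 - 1*(-3)) = -6*(4 + 3) = -6*7 = -42)
G(R, c) = 1 + 3*c
S(n) = -5*n (S(n) = n*(-5) = -5*n)
K = 34 (K = (-5*(-5) - 42)*(-2) = (25 - 42)*(-2) = -17*(-2) = 34)
-4*G(-4, B) + K = -4*(1 + 3*6) + 34 = -4*(1 + 18) + 34 = -4*19 + 34 = -76 + 34 = -42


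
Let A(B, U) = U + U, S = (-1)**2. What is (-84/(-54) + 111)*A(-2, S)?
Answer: 2026/9 ≈ 225.11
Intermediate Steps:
S = 1
A(B, U) = 2*U
(-84/(-54) + 111)*A(-2, S) = (-84/(-54) + 111)*(2*1) = (-84*(-1/54) + 111)*2 = (14/9 + 111)*2 = (1013/9)*2 = 2026/9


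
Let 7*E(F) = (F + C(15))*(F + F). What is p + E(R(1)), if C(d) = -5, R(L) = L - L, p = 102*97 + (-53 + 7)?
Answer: 9848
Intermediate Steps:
p = 9848 (p = 9894 - 46 = 9848)
R(L) = 0
E(F) = 2*F*(-5 + F)/7 (E(F) = ((F - 5)*(F + F))/7 = ((-5 + F)*(2*F))/7 = (2*F*(-5 + F))/7 = 2*F*(-5 + F)/7)
p + E(R(1)) = 9848 + (2/7)*0*(-5 + 0) = 9848 + (2/7)*0*(-5) = 9848 + 0 = 9848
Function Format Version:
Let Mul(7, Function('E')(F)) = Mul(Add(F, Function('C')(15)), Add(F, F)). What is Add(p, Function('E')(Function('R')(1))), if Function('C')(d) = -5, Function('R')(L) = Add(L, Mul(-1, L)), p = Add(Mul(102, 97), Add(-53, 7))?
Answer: 9848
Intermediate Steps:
p = 9848 (p = Add(9894, -46) = 9848)
Function('R')(L) = 0
Function('E')(F) = Mul(Rational(2, 7), F, Add(-5, F)) (Function('E')(F) = Mul(Rational(1, 7), Mul(Add(F, -5), Add(F, F))) = Mul(Rational(1, 7), Mul(Add(-5, F), Mul(2, F))) = Mul(Rational(1, 7), Mul(2, F, Add(-5, F))) = Mul(Rational(2, 7), F, Add(-5, F)))
Add(p, Function('E')(Function('R')(1))) = Add(9848, Mul(Rational(2, 7), 0, Add(-5, 0))) = Add(9848, Mul(Rational(2, 7), 0, -5)) = Add(9848, 0) = 9848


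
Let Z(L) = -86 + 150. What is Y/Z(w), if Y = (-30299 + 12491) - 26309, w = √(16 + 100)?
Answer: -44117/64 ≈ -689.33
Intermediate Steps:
w = 2*√29 (w = √116 = 2*√29 ≈ 10.770)
Y = -44117 (Y = -17808 - 26309 = -44117)
Z(L) = 64
Y/Z(w) = -44117/64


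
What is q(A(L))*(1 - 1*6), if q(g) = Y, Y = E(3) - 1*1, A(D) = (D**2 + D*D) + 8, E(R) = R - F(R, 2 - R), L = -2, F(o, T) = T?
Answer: -15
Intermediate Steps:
E(R) = -2 + 2*R (E(R) = R - (2 - R) = R + (-2 + R) = -2 + 2*R)
A(D) = 8 + 2*D**2 (A(D) = (D**2 + D**2) + 8 = 2*D**2 + 8 = 8 + 2*D**2)
Y = 3 (Y = (-2 + 2*3) - 1*1 = (-2 + 6) - 1 = 4 - 1 = 3)
q(g) = 3
q(A(L))*(1 - 1*6) = 3*(1 - 1*6) = 3*(1 - 6) = 3*(-5) = -15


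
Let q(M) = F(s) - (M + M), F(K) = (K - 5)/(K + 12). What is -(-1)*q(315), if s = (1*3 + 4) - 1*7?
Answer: -7565/12 ≈ -630.42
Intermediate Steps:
s = 0 (s = (3 + 4) - 7 = 7 - 7 = 0)
F(K) = (-5 + K)/(12 + K)
q(M) = -5/12 - 2*M (q(M) = (-5 + 0)/(12 + 0) - (M + M) = -5/12 - 2*M)
-(-1)*q(315) = -(-1)*(-5/12 - 2*315) = -(-1)*(-5/12 - 630) = -(-1)*(-7565)/12 = -1*7565/12 = -7565/12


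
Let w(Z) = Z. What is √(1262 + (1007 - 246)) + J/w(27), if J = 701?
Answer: 701/27 + 17*√7 ≈ 70.941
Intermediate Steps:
√(1262 + (1007 - 246)) + J/w(27) = √(1262 + (1007 - 246)) + 701/27 = √(1262 + 761) + 701*(1/27) = √2023 + 701/27 = 17*√7 + 701/27 = 701/27 + 17*√7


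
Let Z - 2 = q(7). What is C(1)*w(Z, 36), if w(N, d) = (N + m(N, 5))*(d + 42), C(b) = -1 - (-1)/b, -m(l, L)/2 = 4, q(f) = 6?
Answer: 0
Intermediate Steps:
m(l, L) = -8 (m(l, L) = -2*4 = -8)
Z = 8 (Z = 2 + 6 = 8)
C(b) = -1 + 1/b
w(N, d) = (-8 + N)*(42 + d) (w(N, d) = (N - 8)*(d + 42) = (-8 + N)*(42 + d))
C(1)*w(Z, 36) = ((1 - 1*1)/1)*(-336 - 8*36 + 42*8 + 8*36) = (1*(1 - 1))*(-336 - 288 + 336 + 288) = (1*0)*0 = 0*0 = 0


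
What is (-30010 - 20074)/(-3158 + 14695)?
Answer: -50084/11537 ≈ -4.3412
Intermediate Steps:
(-30010 - 20074)/(-3158 + 14695) = -50084/11537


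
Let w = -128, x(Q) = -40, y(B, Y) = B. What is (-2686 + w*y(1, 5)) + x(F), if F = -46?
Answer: -2854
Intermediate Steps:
(-2686 + w*y(1, 5)) + x(F) = (-2686 - 128*1) - 40 = (-2686 - 128) - 40 = -2814 - 40 = -2854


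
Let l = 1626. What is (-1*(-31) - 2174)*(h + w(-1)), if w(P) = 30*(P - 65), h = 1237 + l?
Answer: -1892269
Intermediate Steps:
h = 2863 (h = 1237 + 1626 = 2863)
w(P) = -1950 + 30*P (w(P) = 30*(-65 + P) = -1950 + 30*P)
(-1*(-31) - 2174)*(h + w(-1)) = (-1*(-31) - 2174)*(2863 + (-1950 + 30*(-1))) = (31 - 2174)*(2863 + (-1950 - 30)) = -2143*(2863 - 1980) = -2143*883 = -1892269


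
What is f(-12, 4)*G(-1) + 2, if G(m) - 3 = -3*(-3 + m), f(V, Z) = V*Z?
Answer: -718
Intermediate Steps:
G(m) = 12 - 3*m (G(m) = 3 - 3*(-3 + m) = 3 + (9 - 3*m) = 12 - 3*m)
f(-12, 4)*G(-1) + 2 = (-12*4)*(12 - 3*(-1)) + 2 = -48*(12 + 3) + 2 = -48*15 + 2 = -720 + 2 = -718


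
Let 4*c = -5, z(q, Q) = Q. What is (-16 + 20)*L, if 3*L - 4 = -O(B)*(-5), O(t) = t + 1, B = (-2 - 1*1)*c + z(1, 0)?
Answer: 37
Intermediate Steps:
c = -5/4 (c = (¼)*(-5) = -5/4 ≈ -1.2500)
B = 15/4 (B = (-2 - 1*1)*(-5/4) + 0 = (-2 - 1)*(-5/4) + 0 = -3*(-5/4) + 0 = 15/4 + 0 = 15/4 ≈ 3.7500)
O(t) = 1 + t
L = 37/4 (L = 4/3 + (-(1 + 15/4)*(-5))/3 = 4/3 + (-1*19/4*(-5))/3 = 4/3 + (-19/4*(-5))/3 = 4/3 + (⅓)*(95/4) = 4/3 + 95/12 = 37/4 ≈ 9.2500)
(-16 + 20)*L = (-16 + 20)*(37/4) = 4*(37/4) = 37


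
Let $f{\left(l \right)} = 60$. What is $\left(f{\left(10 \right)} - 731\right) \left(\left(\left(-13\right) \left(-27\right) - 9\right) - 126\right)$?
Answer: $-144936$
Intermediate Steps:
$\left(f{\left(10 \right)} - 731\right) \left(\left(\left(-13\right) \left(-27\right) - 9\right) - 126\right) = \left(60 - 731\right) \left(\left(\left(-13\right) \left(-27\right) - 9\right) - 126\right) = - 671 \left(\left(351 - 9\right) - 126\right) = - 671 \left(342 - 126\right) = \left(-671\right) 216 = -144936$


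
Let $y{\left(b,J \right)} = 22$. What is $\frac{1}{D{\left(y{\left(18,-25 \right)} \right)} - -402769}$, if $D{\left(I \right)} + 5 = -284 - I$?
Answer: $\frac{1}{402458} \approx 2.4847 \cdot 10^{-6}$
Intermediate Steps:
$D{\left(I \right)} = -289 - I$ ($D{\left(I \right)} = -5 - \left(284 + I\right) = -289 - I$)
$\frac{1}{D{\left(y{\left(18,-25 \right)} \right)} - -402769} = \frac{1}{\left(-289 - 22\right) - -402769} = \frac{1}{\left(-289 - 22\right) + 402769} = \frac{1}{-311 + 402769} = \frac{1}{402458}$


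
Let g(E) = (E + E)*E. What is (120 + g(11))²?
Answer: 131044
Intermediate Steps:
g(E) = 2*E² (g(E) = (2*E)*E = 2*E²)
(120 + g(11))² = (120 + 2*11²)² = (120 + 2*121)² = (120 + 242)² = 362² = 131044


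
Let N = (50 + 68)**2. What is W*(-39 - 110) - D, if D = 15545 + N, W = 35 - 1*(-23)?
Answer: -38111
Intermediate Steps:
N = 13924 (N = 118**2 = 13924)
W = 58 (W = 35 + 23 = 58)
D = 29469 (D = 15545 + 13924 = 29469)
W*(-39 - 110) - D = 58*(-39 - 110) - 1*29469 = 58*(-149) - 29469 = -8642 - 29469 = -38111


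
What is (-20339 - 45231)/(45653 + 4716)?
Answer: -65570/50369 ≈ -1.3018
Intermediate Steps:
(-20339 - 45231)/(45653 + 4716) = -65570/50369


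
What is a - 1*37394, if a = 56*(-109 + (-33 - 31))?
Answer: -47082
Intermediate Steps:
a = -9688 (a = 56*(-109 - 64) = 56*(-173) = -9688)
a - 1*37394 = -9688 - 1*37394 = -9688 - 37394 = -47082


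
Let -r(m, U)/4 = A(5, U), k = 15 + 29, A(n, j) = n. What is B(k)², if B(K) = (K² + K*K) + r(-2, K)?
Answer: 14837904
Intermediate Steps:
k = 44
r(m, U) = -20 (r(m, U) = -4*5 = -20)
B(K) = -20 + 2*K² (B(K) = (K² + K*K) - 20 = (K² + K²) - 20 = 2*K² - 20 = -20 + 2*K²)
B(k)² = (-20 + 2*44²)² = (-20 + 2*1936)² = (-20 + 3872)² = 3852² = 14837904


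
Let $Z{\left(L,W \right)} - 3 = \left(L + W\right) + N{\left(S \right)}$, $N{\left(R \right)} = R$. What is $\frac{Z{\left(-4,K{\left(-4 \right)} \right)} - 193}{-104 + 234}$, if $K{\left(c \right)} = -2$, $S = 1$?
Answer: $- \frac{3}{2} \approx -1.5$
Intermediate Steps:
$Z{\left(L,W \right)} = 4 + L + W$ ($Z{\left(L,W \right)} = 3 + \left(\left(L + W\right) + 1\right) = 3 + \left(1 + L + W\right) = 4 + L + W$)
$\frac{Z{\left(-4,K{\left(-4 \right)} \right)} - 193}{-104 + 234} = \frac{\left(4 - 4 - 2\right) - 193}{-104 + 234} = \frac{-2 - 193}{130} = \left(-195\right) \frac{1}{130} = - \frac{3}{2}$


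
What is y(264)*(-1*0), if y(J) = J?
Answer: 0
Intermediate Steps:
y(264)*(-1*0) = 264*(-1*0) = 264*0 = 0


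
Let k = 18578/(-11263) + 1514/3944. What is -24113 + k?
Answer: -76513310799/3172948 ≈ -24114.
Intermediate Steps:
k = -4015675/3172948 (k = 18578*(-1/11263) + 1514*(1/3944) = -2654/1609 + 757/1972 = -4015675/3172948 ≈ -1.2656)
-24113 + k = -24113 - 4015675/3172948 = -76513310799/3172948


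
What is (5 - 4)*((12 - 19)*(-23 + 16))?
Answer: 49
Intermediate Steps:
(5 - 4)*((12 - 19)*(-23 + 16)) = 1*(-7*(-7)) = 1*49 = 49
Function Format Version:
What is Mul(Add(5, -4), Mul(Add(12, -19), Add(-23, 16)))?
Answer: 49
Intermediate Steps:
Mul(Add(5, -4), Mul(Add(12, -19), Add(-23, 16))) = Mul(1, Mul(-7, -7)) = Mul(1, 49) = 49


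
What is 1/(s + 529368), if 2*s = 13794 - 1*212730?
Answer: 1/429900 ≈ 2.3261e-6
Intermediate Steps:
s = -99468 (s = (13794 - 1*212730)/2 = (13794 - 212730)/2 = (½)*(-198936) = -99468)
1/(s + 529368) = 1/(-99468 + 529368) = 1/429900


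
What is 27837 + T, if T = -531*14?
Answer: 20403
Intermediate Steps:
T = -7434
27837 + T = 27837 - 7434 = 20403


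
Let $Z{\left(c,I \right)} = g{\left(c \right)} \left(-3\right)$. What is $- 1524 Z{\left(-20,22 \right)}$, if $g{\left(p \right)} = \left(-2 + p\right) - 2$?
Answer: $-109728$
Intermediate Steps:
$g{\left(p \right)} = -4 + p$
$Z{\left(c,I \right)} = 12 - 3 c$ ($Z{\left(c,I \right)} = \left(-4 + c\right) \left(-3\right) = 12 - 3 c$)
$- 1524 Z{\left(-20,22 \right)} = - 1524 \left(12 - -60\right) = - 1524 \left(12 + 60\right) = \left(-1524\right) 72 = -109728$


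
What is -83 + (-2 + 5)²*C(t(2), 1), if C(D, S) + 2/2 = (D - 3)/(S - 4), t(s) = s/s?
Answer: -86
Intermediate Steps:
t(s) = 1
C(D, S) = -1 + (-3 + D)/(-4 + S) (C(D, S) = -1 + (D - 3)/(S - 4) = -1 + (-3 + D)/(-4 + S))
-83 + (-2 + 5)²*C(t(2), 1) = -83 + (-2 + 5)²*((1 + 1 - 1*1)/(-4 + 1)) = -83 + 3²*((1 + 1 - 1)/(-3)) = -83 + 9*(-⅓*1) = -83 + 9*(-⅓) = -83 - 3 = -86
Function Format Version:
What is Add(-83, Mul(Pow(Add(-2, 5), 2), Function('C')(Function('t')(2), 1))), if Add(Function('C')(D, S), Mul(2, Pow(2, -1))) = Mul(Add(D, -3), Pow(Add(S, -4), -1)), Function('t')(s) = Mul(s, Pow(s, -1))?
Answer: -86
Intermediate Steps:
Function('t')(s) = 1
Function('C')(D, S) = Add(-1, Mul(Pow(Add(-4, S), -1), Add(-3, D))) (Function('C')(D, S) = Add(-1, Mul(Add(D, -3), Pow(Add(S, -4), -1))) = Add(-1, Mul(Add(-3, D), Pow(Add(-4, S), -1))) = Add(-1, Mul(Pow(Add(-4, S), -1), Add(-3, D))))
Add(-83, Mul(Pow(Add(-2, 5), 2), Function('C')(Function('t')(2), 1))) = Add(-83, Mul(Pow(Add(-2, 5), 2), Mul(Pow(Add(-4, 1), -1), Add(1, 1, Mul(-1, 1))))) = Add(-83, Mul(Pow(3, 2), Mul(Pow(-3, -1), Add(1, 1, -1)))) = Add(-83, Mul(9, Mul(Rational(-1, 3), 1))) = Add(-83, Mul(9, Rational(-1, 3))) = Add(-83, -3) = -86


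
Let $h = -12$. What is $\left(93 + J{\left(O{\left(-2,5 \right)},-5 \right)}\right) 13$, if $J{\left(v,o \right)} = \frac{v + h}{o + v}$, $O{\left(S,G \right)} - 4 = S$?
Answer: $\frac{3757}{3} \approx 1252.3$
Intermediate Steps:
$O{\left(S,G \right)} = 4 + S$
$J{\left(v,o \right)} = \frac{-12 + v}{o + v}$ ($J{\left(v,o \right)} = \frac{v - 12}{o + v} = \frac{-12 + v}{o + v}$)
$\left(93 + J{\left(O{\left(-2,5 \right)},-5 \right)}\right) 13 = \left(93 + \frac{-12 + \left(4 - 2\right)}{-5 + \left(4 - 2\right)}\right) 13 = \left(93 + \frac{-12 + 2}{-5 + 2}\right) 13 = \left(93 + \frac{1}{-3} \left(-10\right)\right) 13 = \left(93 - - \frac{10}{3}\right) 13 = \left(93 + \frac{10}{3}\right) 13 = \frac{289}{3} \cdot 13 = \frac{3757}{3}$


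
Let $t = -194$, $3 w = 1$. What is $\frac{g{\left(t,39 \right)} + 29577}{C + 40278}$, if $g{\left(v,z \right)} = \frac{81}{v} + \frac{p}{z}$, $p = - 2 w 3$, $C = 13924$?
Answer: $\frac{223776035}{410092332} \approx 0.54567$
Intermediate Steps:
$w = \frac{1}{3}$ ($w = \frac{1}{3} \cdot 1 = \frac{1}{3} \approx 0.33333$)
$p = -2$ ($p = \left(-2\right) \frac{1}{3} \cdot 3 = \left(- \frac{2}{3}\right) 3 = -2$)
$g{\left(v,z \right)} = - \frac{2}{z} + \frac{81}{v}$ ($g{\left(v,z \right)} = \frac{81}{v} - \frac{2}{z} = - \frac{2}{z} + \frac{81}{v}$)
$\frac{g{\left(t,39 \right)} + 29577}{C + 40278} = \frac{\left(- \frac{2}{39} + \frac{81}{-194}\right) + 29577}{13924 + 40278} = \frac{\left(\left(-2\right) \frac{1}{39} + 81 \left(- \frac{1}{194}\right)\right) + 29577}{54202} = \left(\left(- \frac{2}{39} - \frac{81}{194}\right) + 29577\right) \frac{1}{54202} = \left(- \frac{3547}{7566} + 29577\right) \frac{1}{54202} = \frac{223776035}{7566} \cdot \frac{1}{54202} = \frac{223776035}{410092332}$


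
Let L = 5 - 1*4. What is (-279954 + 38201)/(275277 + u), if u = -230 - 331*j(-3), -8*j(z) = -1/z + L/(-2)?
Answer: -11604144/13201925 ≈ -0.87897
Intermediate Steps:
L = 1 (L = 5 - 4 = 1)
j(z) = 1/16 + 1/(8*z) (j(z) = -(-1/z + 1/(-2))/8 = -(-1/z + 1*(-1/2))/8 = -(-1/z - 1/2)/8 = -(-1/2 - 1/z)/8 = 1/16 + 1/(8*z))
u = -11371/48 (u = -230 - 331*(2 - 3)/(16*(-3)) = -230 - 331*(-1)*(-1)/(16*3) = -230 - 331*1/48 = -230 - 331/48 = -11371/48 ≈ -236.90)
(-279954 + 38201)/(275277 + u) = (-279954 + 38201)/(275277 - 11371/48) = -241753/13201925/48 = -241753*48/13201925 = -11604144/13201925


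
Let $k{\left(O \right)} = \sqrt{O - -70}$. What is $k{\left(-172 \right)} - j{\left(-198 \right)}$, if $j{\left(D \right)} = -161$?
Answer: $161 + i \sqrt{102} \approx 161.0 + 10.1 i$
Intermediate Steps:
$k{\left(O \right)} = \sqrt{70 + O}$ ($k{\left(O \right)} = \sqrt{O + 70} = \sqrt{70 + O}$)
$k{\left(-172 \right)} - j{\left(-198 \right)} = \sqrt{70 - 172} - -161 = \sqrt{-102} + 161 = i \sqrt{102} + 161 = 161 + i \sqrt{102}$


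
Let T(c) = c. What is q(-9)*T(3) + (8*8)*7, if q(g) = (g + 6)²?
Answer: 475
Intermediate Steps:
q(g) = (6 + g)²
q(-9)*T(3) + (8*8)*7 = (6 - 9)²*3 + (8*8)*7 = (-3)²*3 + 64*7 = 9*3 + 448 = 27 + 448 = 475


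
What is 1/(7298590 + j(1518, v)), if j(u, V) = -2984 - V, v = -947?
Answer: 1/7296553 ≈ 1.3705e-7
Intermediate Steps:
1/(7298590 + j(1518, v)) = 1/(7298590 + (-2984 - 1*(-947))) = 1/(7298590 + (-2984 + 947)) = 1/(7298590 - 2037) = 1/7296553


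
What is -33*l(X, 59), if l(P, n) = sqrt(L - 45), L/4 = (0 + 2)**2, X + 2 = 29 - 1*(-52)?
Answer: -33*I*sqrt(29) ≈ -177.71*I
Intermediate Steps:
X = 79 (X = -2 + (29 - 1*(-52)) = -2 + (29 + 52) = -2 + 81 = 79)
L = 16 (L = 4*(0 + 2)**2 = 4*2**2 = 4*4 = 16)
l(P, n) = I*sqrt(29) (l(P, n) = sqrt(16 - 45) = sqrt(-29) = I*sqrt(29))
-33*l(X, 59) = -33*I*sqrt(29)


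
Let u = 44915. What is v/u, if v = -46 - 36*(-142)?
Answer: 5066/44915 ≈ 0.11279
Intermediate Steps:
v = 5066 (v = -46 + 5112 = 5066)
v/u = 5066/44915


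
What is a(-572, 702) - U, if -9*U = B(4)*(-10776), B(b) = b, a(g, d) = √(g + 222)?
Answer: -14368/3 + 5*I*√14 ≈ -4789.3 + 18.708*I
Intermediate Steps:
a(g, d) = √(222 + g)
U = 14368/3 (U = -4*(-10776)/9 = -⅑*(-43104) = 14368/3 ≈ 4789.3)
a(-572, 702) - U = √(222 - 572) - 1*14368/3 = √(-350) - 14368/3 = 5*I*√14 - 14368/3 = -14368/3 + 5*I*√14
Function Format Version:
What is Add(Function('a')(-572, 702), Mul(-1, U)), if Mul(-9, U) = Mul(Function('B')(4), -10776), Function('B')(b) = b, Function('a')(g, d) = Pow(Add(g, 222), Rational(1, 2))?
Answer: Add(Rational(-14368, 3), Mul(5, I, Pow(14, Rational(1, 2)))) ≈ Add(-4789.3, Mul(18.708, I))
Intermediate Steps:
Function('a')(g, d) = Pow(Add(222, g), Rational(1, 2))
U = Rational(14368, 3) (U = Mul(Rational(-1, 9), Mul(4, -10776)) = Mul(Rational(-1, 9), -43104) = Rational(14368, 3) ≈ 4789.3)
Add(Function('a')(-572, 702), Mul(-1, U)) = Add(Pow(Add(222, -572), Rational(1, 2)), Mul(-1, Rational(14368, 3))) = Add(Pow(-350, Rational(1, 2)), Rational(-14368, 3)) = Add(Mul(5, I, Pow(14, Rational(1, 2))), Rational(-14368, 3)) = Add(Rational(-14368, 3), Mul(5, I, Pow(14, Rational(1, 2))))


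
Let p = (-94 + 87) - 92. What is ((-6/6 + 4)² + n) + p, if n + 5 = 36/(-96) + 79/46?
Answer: -17233/184 ≈ -93.658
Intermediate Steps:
n = -673/184 (n = -5 + (36/(-96) + 79/46) = -5 + (36*(-1/96) + 79*(1/46)) = -5 + (-3/8 + 79/46) = -5 + 247/184 = -673/184 ≈ -3.6576)
p = -99 (p = -7 - 92 = -99)
((-6/6 + 4)² + n) + p = ((-6/6 + 4)² - 673/184) - 99 = ((-6*⅙ + 4)² - 673/184) - 99 = ((-1 + 4)² - 673/184) - 99 = (3² - 673/184) - 99 = (9 - 673/184) - 99 = 983/184 - 99 = -17233/184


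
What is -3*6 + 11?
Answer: -7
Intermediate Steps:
-3*6 + 11 = -18 + 11 = -7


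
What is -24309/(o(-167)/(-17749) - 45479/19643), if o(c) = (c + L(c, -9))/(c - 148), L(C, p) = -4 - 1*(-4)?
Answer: 2669680894407345/254273413246 ≈ 10499.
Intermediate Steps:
L(C, p) = 0 (L(C, p) = -4 + 4 = 0)
o(c) = c/(-148 + c) (o(c) = (c + 0)/(c - 148) = c/(-148 + c))
-24309/(o(-167)/(-17749) - 45479/19643) = -24309/(-167/(-148 - 167)/(-17749) - 45479/19643) = -24309/(-167/(-315)*(-1/17749) - 45479*1/19643) = -24309/(-167*(-1/315)*(-1/17749) - 45479/19643) = -24309/((167/315)*(-1/17749) - 45479/19643) = -24309/(-167/5590935 - 45479/19643) = -24309/(-254273413246/109822736205) = -24309*(-109822736205/254273413246) = 2669680894407345/254273413246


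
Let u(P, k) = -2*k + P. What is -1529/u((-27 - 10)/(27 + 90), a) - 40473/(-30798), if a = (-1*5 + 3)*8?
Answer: -54136497/1153214 ≈ -46.944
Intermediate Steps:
a = -16 (a = (-5 + 3)*8 = -2*8 = -16)
u(P, k) = P - 2*k
-1529/u((-27 - 10)/(27 + 90), a) - 40473/(-30798) = -1529/((-27 - 10)/(27 + 90) - 2*(-16)) - 40473/(-30798) = -1529/(-37/117 + 32) - 40473*(-1/30798) = -1529/(-37*1/117 + 32) + 4497/3422 = -1529/(-37/117 + 32) + 4497/3422 = -1529/3707/117 + 4497/3422 = -1529*117/3707 + 4497/3422 = -16263/337 + 4497/3422 = -54136497/1153214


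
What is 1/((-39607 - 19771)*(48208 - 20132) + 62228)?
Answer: -1/1667034500 ≈ -5.9987e-10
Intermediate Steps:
1/((-39607 - 19771)*(48208 - 20132) + 62228) = 1/(-59378*28076 + 62228) = 1/(-1667096728 + 62228) = 1/(-1667034500) = -1/1667034500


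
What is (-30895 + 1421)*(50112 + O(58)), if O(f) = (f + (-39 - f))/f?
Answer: -42832456809/29 ≈ -1.4770e+9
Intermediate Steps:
O(f) = -39/f
(-30895 + 1421)*(50112 + O(58)) = (-30895 + 1421)*(50112 - 39/58) = -29474*(50112 - 39*1/58) = -29474*(50112 - 39/58) = -29474*2906457/58 = -42832456809/29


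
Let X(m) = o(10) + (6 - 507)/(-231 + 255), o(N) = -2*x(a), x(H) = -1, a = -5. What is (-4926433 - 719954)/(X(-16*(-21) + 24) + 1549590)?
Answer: -45171096/12396569 ≈ -3.6438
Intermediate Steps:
o(N) = 2 (o(N) = -2*(-1) = 2)
X(m) = -151/8 (X(m) = 2 + (6 - 507)/(-231 + 255) = 2 - 501/24 = 2 - 501*1/24 = 2 - 167/8 = -151/8)
(-4926433 - 719954)/(X(-16*(-21) + 24) + 1549590) = (-4926433 - 719954)/(-151/8 + 1549590) = -5646387/12396569/8 = -5646387*8/12396569 = -45171096/12396569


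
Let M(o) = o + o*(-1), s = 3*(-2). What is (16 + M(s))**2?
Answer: 256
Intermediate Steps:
s = -6
M(o) = 0 (M(o) = o - o = 0)
(16 + M(s))**2 = (16 + 0)**2 = 16**2 = 256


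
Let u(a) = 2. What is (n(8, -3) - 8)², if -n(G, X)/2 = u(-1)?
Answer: 144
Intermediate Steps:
n(G, X) = -4 (n(G, X) = -2*2 = -4)
(n(8, -3) - 8)² = (-4 - 8)² = (-12)² = 144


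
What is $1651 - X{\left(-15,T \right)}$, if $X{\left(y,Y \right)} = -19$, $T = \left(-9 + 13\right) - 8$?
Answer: $1670$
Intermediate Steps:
$T = -4$ ($T = 4 - 8 = -4$)
$1651 - X{\left(-15,T \right)} = 1651 - -19 = 1651 + 19 = 1670$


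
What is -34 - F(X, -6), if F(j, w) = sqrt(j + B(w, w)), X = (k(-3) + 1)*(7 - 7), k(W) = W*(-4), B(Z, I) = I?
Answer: -34 - I*sqrt(6) ≈ -34.0 - 2.4495*I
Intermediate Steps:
k(W) = -4*W
X = 0 (X = (-4*(-3) + 1)*(7 - 7) = (12 + 1)*0 = 13*0 = 0)
F(j, w) = sqrt(j + w)
-34 - F(X, -6) = -34 - sqrt(0 - 6) = -34 - sqrt(-6) = -34 - I*sqrt(6)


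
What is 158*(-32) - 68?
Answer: -5124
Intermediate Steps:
158*(-32) - 68 = -5056 - 68 = -5124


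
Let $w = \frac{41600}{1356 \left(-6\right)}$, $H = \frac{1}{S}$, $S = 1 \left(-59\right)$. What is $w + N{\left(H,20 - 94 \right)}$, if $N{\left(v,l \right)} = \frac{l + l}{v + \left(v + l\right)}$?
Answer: $- \frac{1152763}{370188} \approx -3.114$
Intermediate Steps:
$S = -59$
$H = - \frac{1}{59}$ ($H = \frac{1}{-59} = - \frac{1}{59} \approx -0.016949$)
$N{\left(v,l \right)} = \frac{2 l}{l + 2 v}$ ($N{\left(v,l \right)} = \frac{2 l}{v + \left(l + v\right)} = \frac{2 l}{l + 2 v}$)
$w = - \frac{5200}{1017}$ ($w = \frac{41600}{-8136} = 41600 \left(- \frac{1}{8136}\right) = - \frac{5200}{1017} \approx -5.1131$)
$w + N{\left(H,20 - 94 \right)} = - \frac{5200}{1017} + \frac{2 \left(20 - 94\right)}{\left(20 - 94\right) + 2 \left(- \frac{1}{59}\right)} = - \frac{5200}{1017} + \frac{2 \left(20 - 94\right)}{\left(20 - 94\right) - \frac{2}{59}} = - \frac{5200}{1017} + 2 \left(-74\right) \frac{1}{-74 - \frac{2}{59}} = - \frac{5200}{1017} + 2 \left(-74\right) \frac{1}{- \frac{4368}{59}} = - \frac{5200}{1017} + 2 \left(-74\right) \left(- \frac{59}{4368}\right) = - \frac{5200}{1017} + \frac{2183}{1092} = - \frac{1152763}{370188}$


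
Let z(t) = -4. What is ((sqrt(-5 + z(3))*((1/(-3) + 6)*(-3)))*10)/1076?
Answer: -255*I/538 ≈ -0.47398*I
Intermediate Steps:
((sqrt(-5 + z(3))*((1/(-3) + 6)*(-3)))*10)/1076 = ((sqrt(-5 - 4)*((1/(-3) + 6)*(-3)))*10)/1076 = ((sqrt(-9)*((-1/3 + 6)*(-3)))*10)*(1/1076) = (((3*I)*((17/3)*(-3)))*10)*(1/1076) = (((3*I)*(-17))*10)*(1/1076) = (-51*I*10)*(1/1076) = -510*I*(1/1076) = -255*I/538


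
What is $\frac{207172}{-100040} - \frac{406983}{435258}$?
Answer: $- \frac{2726830202}{907150215} \approx -3.0059$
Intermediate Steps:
$\frac{207172}{-100040} - \frac{406983}{435258} = 207172 \left(- \frac{1}{100040}\right) - \frac{135661}{145086} = - \frac{51793}{25010} - \frac{135661}{145086} = - \frac{2726830202}{907150215}$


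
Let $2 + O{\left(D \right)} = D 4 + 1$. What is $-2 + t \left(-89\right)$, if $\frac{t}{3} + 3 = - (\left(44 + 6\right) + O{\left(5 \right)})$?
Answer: $19222$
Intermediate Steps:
$O{\left(D \right)} = -1 + 4 D$ ($O{\left(D \right)} = -2 + \left(D 4 + 1\right) = -2 + \left(4 D + 1\right) = -2 + \left(1 + 4 D\right) = -1 + 4 D$)
$t = -216$ ($t = -9 + 3 \left(- (\left(44 + 6\right) + \left(-1 + 4 \cdot 5\right))\right) = -9 + 3 \left(- (50 + \left(-1 + 20\right))\right) = -9 + 3 \left(- (50 + 19)\right) = -9 + 3 \left(\left(-1\right) 69\right) = -9 + 3 \left(-69\right) = -9 - 207 = -216$)
$-2 + t \left(-89\right) = -2 - -19224 = -2 + 19224 = 19222$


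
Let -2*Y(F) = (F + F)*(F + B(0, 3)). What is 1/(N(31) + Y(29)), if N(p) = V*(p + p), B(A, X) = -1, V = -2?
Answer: -1/936 ≈ -0.0010684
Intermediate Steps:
N(p) = -4*p (N(p) = -2*(p + p) = -4*p)
Y(F) = -F*(-1 + F) (Y(F) = -(F + F)*(F - 1)/2 = -2*F*(-1 + F)/2 = -F*(-1 + F))
1/(N(31) + Y(29)) = 1/(-4*31 + 29*(1 - 1*29)) = 1/(-124 + 29*(1 - 29)) = 1/(-124 + 29*(-28)) = 1/(-124 - 812) = 1/(-936) = -1/936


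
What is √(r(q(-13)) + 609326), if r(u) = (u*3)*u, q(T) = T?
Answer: √609833 ≈ 780.92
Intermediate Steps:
r(u) = 3*u² (r(u) = (3*u)*u = 3*u²)
√(r(q(-13)) + 609326) = √(3*(-13)² + 609326) = √(3*169 + 609326) = √(507 + 609326) = √609833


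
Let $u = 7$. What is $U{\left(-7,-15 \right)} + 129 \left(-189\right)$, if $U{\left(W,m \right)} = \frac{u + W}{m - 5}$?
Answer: $-24381$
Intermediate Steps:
$U{\left(W,m \right)} = \frac{7 + W}{-5 + m}$ ($U{\left(W,m \right)} = \frac{7 + W}{m - 5} = \frac{7 + W}{-5 + m}$)
$U{\left(-7,-15 \right)} + 129 \left(-189\right) = \frac{7 - 7}{-5 - 15} + 129 \left(-189\right) = \frac{1}{-20} \cdot 0 - 24381 = \left(- \frac{1}{20}\right) 0 - 24381 = 0 - 24381 = -24381$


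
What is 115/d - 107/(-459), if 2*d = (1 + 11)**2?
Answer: 6721/3672 ≈ 1.8303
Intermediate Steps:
d = 72 (d = (1 + 11)**2/2 = (1/2)*12**2 = (1/2)*144 = 72)
115/d - 107/(-459) = 115/72 - 107/(-459) = 115*(1/72) - 107*(-1/459) = 115/72 + 107/459 = 6721/3672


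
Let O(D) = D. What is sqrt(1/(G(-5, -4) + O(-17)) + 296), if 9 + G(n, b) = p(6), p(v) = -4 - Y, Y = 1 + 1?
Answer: sqrt(18942)/8 ≈ 17.204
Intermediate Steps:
Y = 2
p(v) = -6 (p(v) = -4 - 1*2 = -4 - 2 = -6)
G(n, b) = -15 (G(n, b) = -9 - 6 = -15)
sqrt(1/(G(-5, -4) + O(-17)) + 296) = sqrt(1/(-15 - 17) + 296) = sqrt(1/(-32) + 296) = sqrt(-1/32 + 296) = sqrt(9471/32) = sqrt(18942)/8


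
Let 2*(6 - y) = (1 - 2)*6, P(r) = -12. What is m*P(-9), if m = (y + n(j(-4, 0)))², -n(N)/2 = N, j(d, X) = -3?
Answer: -2700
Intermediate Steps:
n(N) = -2*N
y = 9 (y = 6 - (1 - 2)*6/2 = 6 - (-1)*6/2 = 6 - ½*(-6) = 6 + 3 = 9)
m = 225 (m = (9 - 2*(-3))² = (9 + 6)² = 15² = 225)
m*P(-9) = 225*(-12) = -2700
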